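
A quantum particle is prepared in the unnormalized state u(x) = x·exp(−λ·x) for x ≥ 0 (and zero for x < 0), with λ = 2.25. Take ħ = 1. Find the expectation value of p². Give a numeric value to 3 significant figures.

5.06

p² u = −ħ² d²u/dx²; ⟨p²⟩ = −ħ² ∫ u*·u'' dx / ∫|u|² dx.
Differentiate x·exp(−λ·x) with the product rule; every integrand then reduces to terms xʲ·e^(−2λx) on [0, ∞), with ∫₀^∞ xʲ·e^(−2λx) dx = j!/(2λ)^(j+1).
State is unnormalized: ∫|u|² dx = 0.021948, and ∫u*·(−ħ² u'') dx = 0.11111, so ⟨p²⟩ = 0.11111 / 0.021948.
⟨p²⟩ = 5.0625.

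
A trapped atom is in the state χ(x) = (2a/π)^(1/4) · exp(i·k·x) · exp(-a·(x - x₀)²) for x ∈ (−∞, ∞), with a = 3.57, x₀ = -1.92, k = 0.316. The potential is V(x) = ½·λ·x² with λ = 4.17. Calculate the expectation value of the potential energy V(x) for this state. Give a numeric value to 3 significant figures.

7.83

⟨V⟩ = ∫ V(x)·|χ|² dx.
Gaussian moments (u = x − x₀): ∫u^(2j)·e^(−2au²) du = (2j−1)!!/(4a)^j · √(π/(2a)), odd powers integrate to 0; here √(π/(2a)) = 0.66332.
⟨V⟩ = 7.8322.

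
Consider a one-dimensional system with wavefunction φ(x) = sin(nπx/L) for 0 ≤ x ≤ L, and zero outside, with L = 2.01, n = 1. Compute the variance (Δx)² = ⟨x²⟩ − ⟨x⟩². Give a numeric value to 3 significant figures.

Compute ⟨x⟩ and ⟨x²⟩ separately, then (Δx)² = ⟨x²⟩ − ⟨x⟩².
With sin²θ = (1 − cos2θ)/2 on 0 ≤ x ≤ L: ∫sin²(nπx/L) dx = L/2, ∫x·sin²(nπx/L) dx = L²/4, ∫x²·sin²(nπx/L) dx = L³·(1/6 − 1/(4n²π²)); higher powers xᵏ the same way, integrating xᵏ·cos(2nπx/L) by parts.
Normalization: ∫|φ|² dx = 1.0050.
⟨x⟩ = 1.0050 and ⟨x²⟩ = 1.1420.
(Δx)² = 1.1420 − (1.0050)² = 0.13200.

0.132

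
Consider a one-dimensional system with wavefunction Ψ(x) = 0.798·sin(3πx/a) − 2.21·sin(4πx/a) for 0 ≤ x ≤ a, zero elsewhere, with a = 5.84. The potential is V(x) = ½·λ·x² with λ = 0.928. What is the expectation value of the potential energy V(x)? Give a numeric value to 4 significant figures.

⟨V⟩ = ∫ V(x)·|Ψ|² dx / ∫|Ψ|² dx.
On 0 ≤ x ≤ a (j ≠ l): ∫sin²(jπx/a) dx = a/2, ∫sin(jπx/a)·sin(lπx/a) dx = 0; diagonal moments ∫x·sin²(jπx/a) dx = a²/4, ∫x²·sin²(jπx/a) dx = a³·(1/6 − 1/(4j²π²)); cross terms ∫x·sin(jπx/a)·sin(lπx/a) dx = 0 for j + l even and −4jla²/(π²(j² − l²)²) for j + l odd, ∫x²·sin(jπx/a)·sin(lπx/a) dx = (−1)^(j+l)·4jla³/(π²(j² − l²)²); higher powers the same way via product-to-sum and parts.
State is unnormalized: ∫|Ψ|² dx = 16.121, and ∫Ψ*·V(x)·Ψ dx = 116.51, so ⟨V⟩ = 116.51 / 16.121.
⟨V⟩ = 7.2273.

7.227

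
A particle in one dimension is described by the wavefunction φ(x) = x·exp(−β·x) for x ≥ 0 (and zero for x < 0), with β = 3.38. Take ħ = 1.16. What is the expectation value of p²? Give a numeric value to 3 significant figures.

15.4

p² φ = −ħ² d²φ/dx²; ⟨p²⟩ = −ħ² ∫ φ*·φ'' dx / ∫|φ|² dx.
Differentiate x·exp(−β·x) with the product rule; every integrand then reduces to terms xʲ·e^(−2βx) on [0, ∞), with ∫₀^∞ xʲ·e^(−2βx) dx = j!/(2β)^(j+1).
State is unnormalized: ∫|φ|² dx = 0.0064743, and ∫φ*·(−ħ² φ'') dx = 0.099527, so ⟨p²⟩ = 0.099527 / 0.0064743.
⟨p²⟩ = 15.373.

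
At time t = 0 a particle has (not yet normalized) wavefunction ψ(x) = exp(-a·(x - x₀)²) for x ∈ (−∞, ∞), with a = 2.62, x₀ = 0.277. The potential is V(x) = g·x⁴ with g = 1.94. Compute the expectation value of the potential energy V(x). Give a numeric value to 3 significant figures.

0.150

⟨V⟩ = ∫ V(x)·|ψ|² dx / ∫|ψ|² dx.
Gaussian moments (u = x − x₀): ∫u^(2j)·e^(−2au²) du = (2j−1)!!/(4a)^j · √(π/(2a)), odd powers integrate to 0; here √(π/(2a)) = 0.77430.
State is unnormalized: ∫|ψ|² dx = 0.77430, and ∫ψ*·V(x)·ψ dx = 0.11586, so ⟨V⟩ = 0.11586 / 0.77430.
⟨V⟩ = 0.14963.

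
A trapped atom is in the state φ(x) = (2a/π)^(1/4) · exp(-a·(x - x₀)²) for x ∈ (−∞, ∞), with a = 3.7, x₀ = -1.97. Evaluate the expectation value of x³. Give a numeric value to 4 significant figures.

⟨x³⟩ = ∫ x³·|φ|² dx (integrals over the domain).
Gaussian moments (u = x − x₀): ∫u^(2j)·e^(−2au²) du = (2j−1)!!/(4a)^j · √(π/(2a)), odd powers integrate to 0; here √(π/(2a)) = 0.65157.
⟨x³⟩ = -8.0447.

-8.045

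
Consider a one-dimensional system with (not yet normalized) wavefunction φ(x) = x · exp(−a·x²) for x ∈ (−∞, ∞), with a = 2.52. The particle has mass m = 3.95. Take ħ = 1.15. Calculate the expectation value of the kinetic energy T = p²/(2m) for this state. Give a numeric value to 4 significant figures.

T = −(ħ²/2m) d²/dx², so ⟨T⟩ = −(ħ²/2m) ∫ φ*·φ'' dx / ∫|φ|² dx; with m = 3.95.
Expand each integrand as polynomial × e^(−2ax²) and use ∫x^(2j)·e^(−2ax²) dx = (2j−1)!!/(4a)^j · √(π/(2a)), odd powers → 0; here √(π/(2a)) = 0.78951. Differentiate with the product rule, d/dx e^(−ax²) = −2ax·e^(−ax²).
State is unnormalized: ∫|φ|² dx = 0.078325, and ∫φ*·(−ħ²/2m · φ'') dx = 0.099126, so ⟨T⟩ = 0.099126 / 0.078325.
⟨T⟩ = 1.2656.

1.266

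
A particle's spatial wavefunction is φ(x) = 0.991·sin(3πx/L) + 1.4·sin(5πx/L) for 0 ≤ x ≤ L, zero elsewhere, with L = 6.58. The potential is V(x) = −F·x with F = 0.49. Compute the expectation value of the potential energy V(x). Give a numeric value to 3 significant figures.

⟨V⟩ = ∫ V(x)·|φ|² dx / ∫|φ|² dx.
On 0 ≤ x ≤ L (j ≠ l): ∫sin²(jπx/L) dx = L/2, ∫sin(jπx/L)·sin(lπx/L) dx = 0; diagonal moments ∫x·sin²(jπx/L) dx = L²/4, ∫x²·sin²(jπx/L) dx = L³·(1/6 − 1/(4j²π²)); cross terms ∫x·sin(jπx/L)·sin(lπx/L) dx = 0 for j + l even and −4jlL²/(π²(j² − l²)²) for j + l odd, ∫x²·sin(jπx/L)·sin(lπx/L) dx = (−1)^(j+l)·4jlL³/(π²(j² − l²)²); higher powers the same way via product-to-sum and parts.
State is unnormalized: ∫|φ|² dx = 9.6794, and ∫φ*·V(x)·φ dx = -15.604, so ⟨V⟩ = -15.604 / 9.6794.
⟨V⟩ = -1.6121.

-1.61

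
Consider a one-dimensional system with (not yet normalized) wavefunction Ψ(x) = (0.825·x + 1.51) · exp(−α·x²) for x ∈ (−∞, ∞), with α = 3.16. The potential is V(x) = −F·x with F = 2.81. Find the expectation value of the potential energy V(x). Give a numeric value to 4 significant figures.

-0.2373

⟨V⟩ = ∫ V(x)·|Ψ|² dx / ∫|Ψ|² dx.
Expand each integrand as polynomial × e^(−2αx²) and use ∫x^(2j)·e^(−2αx²) dx = (2j−1)!!/(4α)^j · √(π/(2α)), odd powers → 0; here √(π/(2α)) = 0.70504.
State is unnormalized: ∫|Ψ|² dx = 1.6455, and ∫Ψ*·V(x)·Ψ dx = -0.39051, so ⟨V⟩ = -0.39051 / 1.6455.
⟨V⟩ = -0.23732.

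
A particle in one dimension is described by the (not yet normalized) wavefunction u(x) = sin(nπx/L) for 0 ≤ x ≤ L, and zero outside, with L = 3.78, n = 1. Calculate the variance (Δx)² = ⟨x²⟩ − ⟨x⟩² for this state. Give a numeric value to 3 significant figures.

0.467

Compute ⟨x⟩ and ⟨x²⟩ separately, then (Δx)² = ⟨x²⟩ − ⟨x⟩².
With sin²θ = (1 − cos2θ)/2 on 0 ≤ x ≤ L: ∫sin²(nπx/L) dx = L/2, ∫x·sin²(nπx/L) dx = L²/4, ∫x²·sin²(nπx/L) dx = L³·(1/6 − 1/(4n²π²)); higher powers xᵏ the same way, integrating xᵏ·cos(2nπx/L) by parts.
Normalization: ∫|u|² dx = 1.8900.
⟨x⟩ = 1.8900 and ⟨x²⟩ = 4.0389.
(Δx)² = 4.0389 − (1.8900)² = 0.46684.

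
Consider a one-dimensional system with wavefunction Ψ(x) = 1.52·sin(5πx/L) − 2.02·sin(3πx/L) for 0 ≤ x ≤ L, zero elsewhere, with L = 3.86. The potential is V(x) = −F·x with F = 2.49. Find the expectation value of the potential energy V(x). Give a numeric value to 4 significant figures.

⟨V⟩ = ∫ V(x)·|Ψ|² dx / ∫|Ψ|² dx.
On 0 ≤ x ≤ L (j ≠ l): ∫sin²(jπx/L) dx = L/2, ∫sin(jπx/L)·sin(lπx/L) dx = 0; diagonal moments ∫x·sin²(jπx/L) dx = L²/4, ∫x²·sin²(jπx/L) dx = L³·(1/6 − 1/(4j²π²)); cross terms ∫x·sin(jπx/L)·sin(lπx/L) dx = 0 for j + l even and −4jlL²/(π²(j² − l²)²) for j + l odd, ∫x²·sin(jπx/L)·sin(lπx/L) dx = (−1)^(j+l)·4jlL³/(π²(j² − l²)²); higher powers the same way via product-to-sum and parts.
State is unnormalized: ∫|Ψ|² dx = 12.334, and ∫Ψ*·V(x)·Ψ dx = -59.275, so ⟨V⟩ = -59.275 / 12.334.
⟨V⟩ = -4.8057.

-4.806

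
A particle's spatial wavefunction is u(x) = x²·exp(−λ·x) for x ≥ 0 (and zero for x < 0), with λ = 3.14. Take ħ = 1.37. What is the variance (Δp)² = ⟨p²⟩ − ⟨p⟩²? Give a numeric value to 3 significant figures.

Compute ⟨p⟩ and ⟨p²⟩ separately; (Δp)² = ⟨p²⟩ − ⟨p⟩².
Differentiate x²·exp(−λ·x) with the product rule; every integrand then reduces to terms xʲ·e^(−2λx) on [0, ∞), with ∫₀^∞ xʲ·e^(−2λx) dx = j!/(2λ)^(j+1).
Normalization: ∫|u|² dx = 0.0024570.
⟨p⟩ = 0.0000 and ⟨p²⟩ = 6.1685.
(Δp)² = 6.1685 − (0.0000)² = 6.1685.

6.17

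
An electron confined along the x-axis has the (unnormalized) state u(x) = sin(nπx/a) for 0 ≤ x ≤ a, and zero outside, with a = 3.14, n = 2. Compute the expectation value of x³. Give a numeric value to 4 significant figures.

⟨x³⟩ = ∫ x³·|u|² dx / ∫|u|² dx (integrals over the domain).
With sin²θ = (1 − cos2θ)/2 on 0 ≤ x ≤ a: ∫sin²(nπx/a) dx = a/2, ∫x·sin²(nπx/a) dx = a²/4, ∫x²·sin²(nπx/a) dx = a³·(1/6 − 1/(4n²π²)); higher powers xᵏ the same way, integrating xᵏ·cos(2nπx/a) by parts.
State is unnormalized: ∫|u|² dx = 1.5700, and ∫u*·x³·u dx = 11.228, so ⟨x³⟩ = 11.228 / 1.5700.
⟨x³⟩ = 7.1516.

7.152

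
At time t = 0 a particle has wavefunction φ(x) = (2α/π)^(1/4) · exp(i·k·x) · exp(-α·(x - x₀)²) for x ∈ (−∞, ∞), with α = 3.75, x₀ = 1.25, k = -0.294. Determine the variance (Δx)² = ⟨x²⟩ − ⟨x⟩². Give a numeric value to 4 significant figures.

Compute ⟨x⟩ and ⟨x²⟩ separately, then (Δx)² = ⟨x²⟩ − ⟨x⟩².
Gaussian moments (u = x − x₀): ∫u^(2j)·e^(−2αu²) du = (2j−1)!!/(4α)^j · √(π/(2α)), odd powers integrate to 0; here √(π/(2α)) = 0.64721.
⟨x⟩ = 1.2500 and ⟨x²⟩ = 1.6292.
(Δx)² = 1.6292 − (1.2500)² = 0.066667.

0.06667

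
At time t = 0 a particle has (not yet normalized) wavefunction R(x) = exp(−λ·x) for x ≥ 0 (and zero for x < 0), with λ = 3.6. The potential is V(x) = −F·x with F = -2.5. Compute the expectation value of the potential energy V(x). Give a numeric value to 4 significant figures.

⟨V⟩ = ∫ V(x)·|R|² dx / ∫|R|² dx.
Every integrand reduces to terms xʲ·e^(−2λx) on [0, ∞); use ∫₀^∞ xʲ·e^(−2λx) dx = j!/(2λ)^(j+1).
State is unnormalized: ∫|R|² dx = 0.13889, and ∫R*·V(x)·R dx = 0.048225, so ⟨V⟩ = 0.048225 / 0.13889.
⟨V⟩ = 0.34722.

0.3472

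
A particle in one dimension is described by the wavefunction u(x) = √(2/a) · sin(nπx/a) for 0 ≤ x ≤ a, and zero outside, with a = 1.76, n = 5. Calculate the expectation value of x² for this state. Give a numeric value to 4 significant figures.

1.026

⟨x²⟩ = ∫ x²·|u|² dx (integrals over the domain).
With sin²θ = (1 − cos2θ)/2 on 0 ≤ x ≤ a: ∫sin²(nπx/a) dx = a/2, ∫x·sin²(nπx/a) dx = a²/4, ∫x²·sin²(nπx/a) dx = a³·(1/6 − 1/(4n²π²)); higher powers xᵏ the same way, integrating xᵏ·cos(2nπx/a) by parts.
⟨x²⟩ = 1.0263.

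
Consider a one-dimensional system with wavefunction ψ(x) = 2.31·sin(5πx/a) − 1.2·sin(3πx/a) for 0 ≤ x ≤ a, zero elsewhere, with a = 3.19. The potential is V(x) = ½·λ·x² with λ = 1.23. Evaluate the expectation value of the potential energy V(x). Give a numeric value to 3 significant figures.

⟨V⟩ = ∫ V(x)·|ψ|² dx / ∫|ψ|² dx.
On 0 ≤ x ≤ a (j ≠ l): ∫sin²(jπx/a) dx = a/2, ∫sin(jπx/a)·sin(lπx/a) dx = 0; diagonal moments ∫x·sin²(jπx/a) dx = a²/4, ∫x²·sin²(jπx/a) dx = a³·(1/6 − 1/(4j²π²)); cross terms ∫x·sin(jπx/a)·sin(lπx/a) dx = 0 for j + l even and −4jla²/(π²(j² − l²)²) for j + l odd, ∫x²·sin(jπx/a)·sin(lπx/a) dx = (−1)^(j+l)·4jla³/(π²(j² − l²)²); higher powers the same way via product-to-sum and parts.
State is unnormalized: ∫|ψ|² dx = 10.808, and ∫ψ*·V(x)·ψ dx = 19.729, so ⟨V⟩ = 19.729 / 10.808.
⟨V⟩ = 1.8254.

1.83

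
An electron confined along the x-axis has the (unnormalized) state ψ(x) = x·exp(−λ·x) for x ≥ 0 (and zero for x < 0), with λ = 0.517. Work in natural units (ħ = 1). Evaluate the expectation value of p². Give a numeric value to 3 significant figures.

0.267

p² ψ = −ħ² d²ψ/dx²; ⟨p²⟩ = −ħ² ∫ ψ*·ψ'' dx / ∫|ψ|² dx.
Differentiate x·exp(−λ·x) with the product rule; every integrand then reduces to terms xʲ·e^(−2λx) on [0, ∞), with ∫₀^∞ xʲ·e^(−2λx) dx = j!/(2λ)^(j+1).
State is unnormalized: ∫|ψ|² dx = 1.8091, and ∫ψ*·(−ħ² ψ'') dx = 0.48356, so ⟨p²⟩ = 0.48356 / 1.8091.
⟨p²⟩ = 0.26729.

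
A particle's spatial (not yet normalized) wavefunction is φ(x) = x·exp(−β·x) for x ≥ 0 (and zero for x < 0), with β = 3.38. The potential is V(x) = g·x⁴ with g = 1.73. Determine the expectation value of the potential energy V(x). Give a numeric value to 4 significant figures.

⟨V⟩ = ∫ V(x)·|φ|² dx / ∫|φ|² dx.
Every integrand reduces to terms xʲ·e^(−2βx) on [0, ∞); use ∫₀^∞ xʲ·e^(−2βx) dx = j!/(2β)^(j+1).
State is unnormalized: ∫|φ|² dx = 0.0064743, and ∫φ*·V(x)·φ dx = 0.0019309, so ⟨V⟩ = 0.0019309 / 0.0064743.
⟨V⟩ = 0.29824.

0.2982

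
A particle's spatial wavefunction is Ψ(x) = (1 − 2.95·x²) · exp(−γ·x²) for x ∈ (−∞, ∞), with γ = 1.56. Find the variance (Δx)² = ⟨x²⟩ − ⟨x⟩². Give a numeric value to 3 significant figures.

Compute ⟨x⟩ and ⟨x²⟩ separately, then (Δx)² = ⟨x²⟩ − ⟨x⟩².
Expand each integrand as polynomial × e^(−2γx²) and use ∫x^(2j)·e^(−2γx²) dx = (2j−1)!!/(4γ)^j · √(π/(2γ)), odd powers → 0; here √(π/(2γ)) = 1.0035.
Normalization: ∫|Ψ|² dx = 0.72749.
⟨x⟩ = 0.0000 and ⟨x²⟩ = 0.33510.
(Δx)² = 0.33510 − (0.0000)² = 0.33510.

0.335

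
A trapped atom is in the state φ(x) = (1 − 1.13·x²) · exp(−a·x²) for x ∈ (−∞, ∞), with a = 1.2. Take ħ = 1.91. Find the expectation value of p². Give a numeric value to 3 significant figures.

11.7

p² φ = −ħ² d²φ/dx²; ⟨p²⟩ = −ħ² ∫ φ*·φ'' dx / ∫|φ|² dx.
Expand each integrand as polynomial × e^(−2ax²) and use ∫x^(2j)·e^(−2ax²) dx = (2j−1)!!/(4a)^j · √(π/(2a)), odd powers → 0; here √(π/(2a)) = 1.1441. Differentiate with the product rule, d/dx e^(−ax²) = −2ax·e^(−ax²).
State is unnormalized: ∫|φ|² dx = 0.79565, and ∫φ*·(−ħ² φ'') dx = 9.3099, so ⟨p²⟩ = 9.3099 / 0.79565.
⟨p²⟩ = 11.701.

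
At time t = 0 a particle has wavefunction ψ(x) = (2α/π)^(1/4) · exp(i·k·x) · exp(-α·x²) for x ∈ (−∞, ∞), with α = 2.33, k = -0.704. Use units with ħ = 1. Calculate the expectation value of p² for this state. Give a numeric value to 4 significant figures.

p² ψ = −ħ² d²ψ/dx²; ⟨p²⟩ = −ħ² ∫ ψ*·ψ'' dx.
Gaussian moments: ∫x^(2j)·e^(−2αx²) dx = (2j−1)!!/(4α)^j · √(π/(2α)), odd powers integrate to 0; here √(π/(2α)) = 0.82107. Derivatives: ψ′ = (ik − 2αx)·ψ, ψ″ = ((ik − 2αx)² − 2α)·ψ; the odd-in-x pieces drop out.
⟨p²⟩ = 2.8256.

2.826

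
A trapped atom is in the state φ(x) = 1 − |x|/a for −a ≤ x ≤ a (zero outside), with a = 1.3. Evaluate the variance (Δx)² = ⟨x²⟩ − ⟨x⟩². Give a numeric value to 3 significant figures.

0.169

Compute ⟨x⟩ and ⟨x²⟩ separately, then (Δx)² = ⟨x²⟩ − ⟨x⟩².
φ is even, so ∫ over [−a, a] = 2∫₀ᵃ with φ = 1 − x/a there: ∫₀ᵃ (1 − x/a)² dx = a/3, ∫₀ᵃ x²(1 − x/a)² dx = a³/30, ∫₀ᵃ x⁴(1 − x/a)² dx = a⁵/105.
Normalization: ∫|φ|² dx = 0.86667.
⟨x⟩ = 0.0000 and ⟨x²⟩ = 0.16900.
(Δx)² = 0.16900 − (0.0000)² = 0.16900.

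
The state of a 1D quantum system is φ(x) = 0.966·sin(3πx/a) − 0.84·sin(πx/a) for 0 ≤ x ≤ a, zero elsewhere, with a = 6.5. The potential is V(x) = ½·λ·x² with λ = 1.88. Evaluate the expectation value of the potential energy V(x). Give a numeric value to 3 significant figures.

⟨V⟩ = ∫ V(x)·|φ|² dx / ∫|φ|² dx.
On 0 ≤ x ≤ a (j ≠ l): ∫sin²(jπx/a) dx = a/2, ∫sin(jπx/a)·sin(lπx/a) dx = 0; diagonal moments ∫x·sin²(jπx/a) dx = a²/4, ∫x²·sin²(jπx/a) dx = a³·(1/6 − 1/(4j²π²)); cross terms ∫x·sin(jπx/a)·sin(lπx/a) dx = 0 for j + l even and −4jla²/(π²(j² − l²)²) for j + l odd, ∫x²·sin(jπx/a)·sin(lπx/a) dx = (−1)^(j+l)·4jla³/(π²(j² − l²)²); higher powers the same way via product-to-sum and parts.
State is unnormalized: ∫|φ|² dx = 5.3260, and ∫φ*·V(x)·φ dx = 57.256, so ⟨V⟩ = 57.256 / 5.3260.
⟨V⟩ = 10.750.

10.8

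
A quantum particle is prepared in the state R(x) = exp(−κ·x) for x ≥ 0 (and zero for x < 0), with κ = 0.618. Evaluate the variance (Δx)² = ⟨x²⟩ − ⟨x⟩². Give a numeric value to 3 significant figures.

Compute ⟨x⟩ and ⟨x²⟩ separately, then (Δx)² = ⟨x²⟩ − ⟨x⟩².
Every integrand reduces to terms xʲ·e^(−2κx) on [0, ∞); use ∫₀^∞ xʲ·e^(−2κx) dx = j!/(2κ)^(j+1).
Normalization: ∫|R|² dx = 0.80906.
⟨x⟩ = 0.80906 and ⟨x²⟩ = 1.3092.
(Δx)² = 1.3092 − (0.80906)² = 0.65458.

0.655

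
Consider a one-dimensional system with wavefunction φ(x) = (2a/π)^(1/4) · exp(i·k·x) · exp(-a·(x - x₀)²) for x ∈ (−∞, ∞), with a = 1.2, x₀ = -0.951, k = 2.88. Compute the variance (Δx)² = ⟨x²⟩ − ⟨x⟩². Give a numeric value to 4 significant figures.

0.2083

Compute ⟨x⟩ and ⟨x²⟩ separately, then (Δx)² = ⟨x²⟩ − ⟨x⟩².
Gaussian moments (u = x − x₀): ∫u^(2j)·e^(−2au²) du = (2j−1)!!/(4a)^j · √(π/(2a)), odd powers integrate to 0; here √(π/(2a)) = 1.1441.
⟨x⟩ = -0.95100 and ⟨x²⟩ = 1.1127.
(Δx)² = 1.1127 − (-0.95100)² = 0.20833.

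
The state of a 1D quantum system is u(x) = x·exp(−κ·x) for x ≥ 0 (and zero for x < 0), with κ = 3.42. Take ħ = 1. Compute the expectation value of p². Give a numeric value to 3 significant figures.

11.7

p² u = −ħ² d²u/dx²; ⟨p²⟩ = −ħ² ∫ u*·u'' dx / ∫|u|² dx.
Differentiate x·exp(−κ·x) with the product rule; every integrand then reduces to terms xʲ·e^(−2κx) on [0, ∞), with ∫₀^∞ xʲ·e^(−2κx) dx = j!/(2κ)^(j+1).
State is unnormalized: ∫|u|² dx = 0.0062497, and ∫u*·(−ħ² u'') dx = 0.073099, so ⟨p²⟩ = 0.073099 / 0.0062497.
⟨p²⟩ = 11.696.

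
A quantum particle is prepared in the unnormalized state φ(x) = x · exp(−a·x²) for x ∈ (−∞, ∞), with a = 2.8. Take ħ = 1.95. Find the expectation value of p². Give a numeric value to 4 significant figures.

31.94

p² φ = −ħ² d²φ/dx²; ⟨p²⟩ = −ħ² ∫ φ*·φ'' dx / ∫|φ|² dx.
Expand each integrand as polynomial × e^(−2ax²) and use ∫x^(2j)·e^(−2ax²) dx = (2j−1)!!/(4a)^j · √(π/(2a)), odd powers → 0; here √(π/(2a)) = 0.74900. Differentiate with the product rule, d/dx e^(−ax²) = −2ax·e^(−ax²).
State is unnormalized: ∫|φ|² dx = 0.066875, and ∫φ*·(−ħ² φ'') dx = 2.1360, so ⟨p²⟩ = 2.1360 / 0.066875.
⟨p²⟩ = 31.941.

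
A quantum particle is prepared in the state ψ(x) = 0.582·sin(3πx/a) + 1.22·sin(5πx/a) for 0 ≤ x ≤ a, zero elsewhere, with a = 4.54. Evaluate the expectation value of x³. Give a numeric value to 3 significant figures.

28.2

⟨x³⟩ = ∫ x³·|ψ|² dx / ∫|ψ|² dx (integrals over the domain).
On 0 ≤ x ≤ a (j ≠ l): ∫sin²(jπx/a) dx = a/2, ∫sin(jπx/a)·sin(lπx/a) dx = 0; diagonal moments ∫x·sin²(jπx/a) dx = a²/4, ∫x²·sin²(jπx/a) dx = a³·(1/6 − 1/(4j²π²)); cross terms ∫x·sin(jπx/a)·sin(lπx/a) dx = 0 for j + l even and −4jla²/(π²(j² − l²)²) for j + l odd, ∫x²·sin(jπx/a)·sin(lπx/a) dx = (−1)^(j+l)·4jla³/(π²(j² − l²)²); higher powers the same way via product-to-sum and parts.
State is unnormalized: ∫|ψ|² dx = 4.1476, and ∫ψ*·x³·ψ dx = 116.95, so ⟨x³⟩ = 116.95 / 4.1476.
⟨x³⟩ = 28.197.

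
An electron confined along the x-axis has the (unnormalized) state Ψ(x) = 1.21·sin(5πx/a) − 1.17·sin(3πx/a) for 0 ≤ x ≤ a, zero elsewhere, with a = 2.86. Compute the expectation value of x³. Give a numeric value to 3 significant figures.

⟨x³⟩ = ∫ x³·|Ψ|² dx / ∫|Ψ|² dx (integrals over the domain).
On 0 ≤ x ≤ a (j ≠ l): ∫sin²(jπx/a) dx = a/2, ∫sin(jπx/a)·sin(lπx/a) dx = 0; diagonal moments ∫x·sin²(jπx/a) dx = a²/4, ∫x²·sin²(jπx/a) dx = a³·(1/6 − 1/(4j²π²)); cross terms ∫x·sin(jπx/a)·sin(lπx/a) dx = 0 for j + l even and −4jla²/(π²(j² − l²)²) for j + l odd, ∫x²·sin(jπx/a)·sin(lπx/a) dx = (−1)^(j+l)·4jla³/(π²(j² − l²)²); higher powers the same way via product-to-sum and parts.
State is unnormalized: ∫|Ψ|² dx = 4.0512, and ∫Ψ*·x³·Ψ dx = 16.410, so ⟨x³⟩ = 16.410 / 4.0512.
⟨x³⟩ = 4.0506.

4.05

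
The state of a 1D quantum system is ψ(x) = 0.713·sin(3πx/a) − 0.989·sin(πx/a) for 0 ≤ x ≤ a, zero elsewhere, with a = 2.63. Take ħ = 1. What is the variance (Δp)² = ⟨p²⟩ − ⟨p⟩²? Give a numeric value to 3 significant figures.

Compute ⟨p⟩ and ⟨p²⟩ separately; (Δp)² = ⟨p²⟩ − ⟨p⟩².
d²/dx² sin(jπx/a) = −(jπ/a)²·sin(jπx/a); on 0 ≤ x ≤ a, ∫sin²(jπx/a) dx = a/2 and ∫sin(jπx/a)·sin(lπx/a) dx = 0 for j ≠ l, so only diagonal terms survive in ∫|ψ|² and ∫ψ·ψ″; ∫ψ·ψ′ dx = [ψ²/2] between the walls = 0.
Normalization: ∫|ψ|² dx = 1.9547.
⟨p⟩ = 0.0000 and ⟨p²⟩ = 5.3308.
(Δp)² = 5.3308 − (0.0000)² = 5.3308.

5.33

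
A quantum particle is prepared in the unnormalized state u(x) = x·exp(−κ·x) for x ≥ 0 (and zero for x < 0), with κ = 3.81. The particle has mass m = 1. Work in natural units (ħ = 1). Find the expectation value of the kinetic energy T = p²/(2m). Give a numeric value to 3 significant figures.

7.26

T = −(ħ²/2m) d²/dx², so ⟨T⟩ = −(ħ²/2m) ∫ u*·u'' dx / ∫|u|² dx; with m = 1.
Differentiate x·exp(−κ·x) with the product rule; every integrand then reduces to terms xʲ·e^(−2κx) on [0, ∞), with ∫₀^∞ xʲ·e^(−2κx) dx = j!/(2κ)^(j+1).
State is unnormalized: ∫|u|² dx = 0.0045203, and ∫u*·(−ħ²/2m · u'') dx = 0.032808, so ⟨T⟩ = 0.032808 / 0.0045203.
⟨T⟩ = 7.2581.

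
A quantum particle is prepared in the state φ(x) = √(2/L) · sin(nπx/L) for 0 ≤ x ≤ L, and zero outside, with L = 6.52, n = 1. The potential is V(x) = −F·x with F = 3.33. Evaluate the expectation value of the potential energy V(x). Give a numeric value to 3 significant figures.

-10.9

⟨V⟩ = ∫ V(x)·|φ|² dx.
With sin²θ = (1 − cos2θ)/2 on 0 ≤ x ≤ L: ∫sin²(nπx/L) dx = L/2, ∫x·sin²(nπx/L) dx = L²/4, ∫x²·sin²(nπx/L) dx = L³·(1/6 − 1/(4n²π²)); higher powers xᵏ the same way, integrating xᵏ·cos(2nπx/L) by parts.
⟨V⟩ = -10.856.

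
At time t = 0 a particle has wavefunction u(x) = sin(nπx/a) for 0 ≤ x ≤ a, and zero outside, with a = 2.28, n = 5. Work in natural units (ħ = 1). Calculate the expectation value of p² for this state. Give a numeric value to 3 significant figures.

47.5

p² u = −ħ² d²u/dx²; ⟨p²⟩ = −ħ² ∫ u*·u'' dx / ∫|u|² dx.
d/dx sin(nπx/a) = (nπ/a)·cos(nπx/a) and d²/dx² sin(nπx/a) = −(nπ/a)²·sin(nπx/a); on 0 ≤ x ≤ a, ∫sin²(nπx/a) dx = a/2 and ∫sin(nπx/a)·cos(nπx/a) dx = 0.
State is unnormalized: ∫|u|² dx = 1.1400, and ∫u*·(−ħ² u'') dx = 54.110, so ⟨p²⟩ = 54.110 / 1.1400.
⟨p²⟩ = 47.465.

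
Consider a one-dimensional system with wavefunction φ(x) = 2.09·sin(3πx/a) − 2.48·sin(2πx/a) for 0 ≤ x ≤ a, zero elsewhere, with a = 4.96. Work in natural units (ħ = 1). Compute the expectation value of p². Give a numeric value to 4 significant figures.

2.438

p² φ = −ħ² d²φ/dx²; ⟨p²⟩ = −ħ² ∫ φ*·φ'' dx / ∫|φ|² dx.
d²/dx² sin(jπx/a) = −(jπ/a)²·sin(jπx/a); on 0 ≤ x ≤ a, ∫sin²(jπx/a) dx = a/2 and ∫sin(jπx/a)·sin(lπx/a) dx = 0 for j ≠ l, so only diagonal terms survive in ∫|φ|² and ∫φ·φ″; ∫φ·φ′ dx = [φ²/2] between the walls = 0.
State is unnormalized: ∫|φ|² dx = 26.086, and ∫φ*·(−ħ² φ'') dx = 63.590, so ⟨p²⟩ = 63.590 / 26.086.
⟨p²⟩ = 2.4377.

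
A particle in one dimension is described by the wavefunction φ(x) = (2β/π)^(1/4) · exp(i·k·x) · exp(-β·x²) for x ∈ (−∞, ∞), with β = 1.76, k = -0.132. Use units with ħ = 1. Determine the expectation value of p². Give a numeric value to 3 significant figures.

p² φ = −ħ² d²φ/dx²; ⟨p²⟩ = −ħ² ∫ φ*·φ'' dx.
Gaussian moments: ∫x^(2j)·e^(−2βx²) dx = (2j−1)!!/(4β)^j · √(π/(2β)), odd powers integrate to 0; here √(π/(2β)) = 0.94472. Derivatives: φ′ = (ik − 2βx)·φ, φ″ = ((ik − 2βx)² − 2β)·φ; the odd-in-x pieces drop out.
⟨p²⟩ = 1.7774.

1.78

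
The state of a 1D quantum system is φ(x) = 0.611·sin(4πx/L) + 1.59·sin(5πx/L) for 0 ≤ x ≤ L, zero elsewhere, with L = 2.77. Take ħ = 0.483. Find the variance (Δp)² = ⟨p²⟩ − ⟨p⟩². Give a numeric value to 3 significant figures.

7.15

Compute ⟨p⟩ and ⟨p²⟩ separately; (Δp)² = ⟨p²⟩ − ⟨p⟩².
d²/dx² sin(jπx/L) = −(jπ/L)²·sin(jπx/L); on 0 ≤ x ≤ L, ∫sin²(jπx/L) dx = L/2 and ∫sin(jπx/L)·sin(lπx/L) dx = 0 for j ≠ l, so only diagonal terms survive in ∫|φ|² and ∫φ·φ″; ∫φ·φ′ dx = [φ²/2] between the walls = 0.
Normalization: ∫|φ|² dx = 4.0185.
⟨p⟩ = 0.0000 and ⟨p²⟩ = 7.1545.
(Δp)² = 7.1545 − (0.0000)² = 7.1545.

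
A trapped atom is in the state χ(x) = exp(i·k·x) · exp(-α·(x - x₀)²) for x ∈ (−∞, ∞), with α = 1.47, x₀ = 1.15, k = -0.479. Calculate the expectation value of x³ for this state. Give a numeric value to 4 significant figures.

⟨x³⟩ = ∫ x³·|χ|² dx / ∫|χ|² dx (integrals over the domain).
Gaussian moments (u = x − x₀): ∫u^(2j)·e^(−2αu²) du = (2j−1)!!/(4α)^j · √(π/(2α)), odd powers integrate to 0; here √(π/(2α)) = 1.0337.
State is unnormalized: ∫|χ|² dx = 1.0337, and ∫χ*·x³·χ dx = 2.1787, so ⟨x³⟩ = 2.1787 / 1.0337.
⟨x³⟩ = 2.1076.

2.108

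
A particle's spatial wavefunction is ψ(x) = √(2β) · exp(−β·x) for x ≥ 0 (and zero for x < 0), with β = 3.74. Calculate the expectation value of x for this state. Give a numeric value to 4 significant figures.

0.1337

⟨x⟩ = ∫ x·|ψ|² dx (integrals over the domain).
Every integrand reduces to terms xʲ·e^(−2βx) on [0, ∞); use ∫₀^∞ xʲ·e^(−2βx) dx = j!/(2β)^(j+1).
⟨x⟩ = 0.13369.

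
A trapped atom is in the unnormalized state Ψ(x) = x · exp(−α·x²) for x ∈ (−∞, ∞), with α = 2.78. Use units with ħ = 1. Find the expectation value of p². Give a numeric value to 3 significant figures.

8.34

p² Ψ = −ħ² d²Ψ/dx²; ⟨p²⟩ = −ħ² ∫ Ψ*·Ψ'' dx / ∫|Ψ|² dx.
Expand each integrand as polynomial × e^(−2αx²) and use ∫x^(2j)·e^(−2αx²) dx = (2j−1)!!/(4α)^j · √(π/(2α)), odd powers → 0; here √(π/(2α)) = 0.75169. Differentiate with the product rule, d/dx e^(−αx²) = −2αx·e^(−αx²).
State is unnormalized: ∫|Ψ|² dx = 0.067598, and ∫Ψ*·(−ħ² Ψ'') dx = 0.56377, so ⟨p²⟩ = 0.56377 / 0.067598.
⟨p²⟩ = 8.3400.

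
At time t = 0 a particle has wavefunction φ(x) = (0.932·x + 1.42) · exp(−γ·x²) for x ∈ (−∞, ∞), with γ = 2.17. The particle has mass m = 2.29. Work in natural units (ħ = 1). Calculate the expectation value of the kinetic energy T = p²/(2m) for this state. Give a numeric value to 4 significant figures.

T = −(ħ²/2m) d²/dx², so ⟨T⟩ = −(ħ²/2m) ∫ φ*·φ'' dx / ∫|φ|² dx; with m = 2.29.
Expand each integrand as polynomial × e^(−2γx²) and use ∫x^(2j)·e^(−2γx²) dx = (2j−1)!!/(4γ)^j · √(π/(2γ)), odd powers → 0; here √(π/(2γ)) = 0.85081. Differentiate with the product rule, d/dx e^(−γx²) = −2γx·e^(−γx²).
State is unnormalized: ∫|φ|² dx = 1.8007, and ∫φ*·(−ħ²/2m · φ'') dx = 0.93385, so ⟨T⟩ = 0.93385 / 1.8007.
⟨T⟩ = 0.51860.

0.5186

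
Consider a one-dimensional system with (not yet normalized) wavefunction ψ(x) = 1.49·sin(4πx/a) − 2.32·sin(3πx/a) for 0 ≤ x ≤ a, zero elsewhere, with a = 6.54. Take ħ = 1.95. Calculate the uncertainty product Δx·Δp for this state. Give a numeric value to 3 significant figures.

4.36

Δx = √(⟨x²⟩−⟨x⟩²), Δp = √(⟨p²⟩−⟨p⟩²).
On 0 ≤ x ≤ a (j ≠ l): ∫sin²(jπx/a) dx = a/2, ∫sin(jπx/a)·sin(lπx/a) dx = 0; diagonal moments ∫x·sin²(jπx/a) dx = a²/4, ∫x²·sin²(jπx/a) dx = a³·(1/6 − 1/(4j²π²)); cross terms ∫x·sin(jπx/a)·sin(lπx/a) dx = 0 for j + l even and −4jla²/(π²(j² − l²)²) for j + l odd, ∫x²·sin(jπx/a)·sin(lπx/a) dx = (−1)^(j+l)·4jla³/(π²(j² − l²)²); higher powers the same way via product-to-sum and parts. d²/dx² sin(jπx/a) = −(jπ/a)²·sin(jπx/a); on 0 ≤ x ≤ a, ∫sin²(jπx/a) dx = a/2 and ∫sin(jπx/a)·sin(lπx/a) dx = 0 for j ≠ l, so only diagonal terms survive in ∫|ψ|² and ∫ψ·ψ″; ∫ψ·ψ′ dx = [ψ²/2] between the walls = 0.
Normalization: ∫|ψ|² dx = 24.860.
⟨x⟩ = 4.4506, ⟨x²⟩ = 21.768 ⇒ Δx = 1.4002.
⟨p⟩ = 0.0000, ⟨p²⟩ = 9.6905 ⇒ Δp = 3.1130.
Δx·Δp = 4.3587.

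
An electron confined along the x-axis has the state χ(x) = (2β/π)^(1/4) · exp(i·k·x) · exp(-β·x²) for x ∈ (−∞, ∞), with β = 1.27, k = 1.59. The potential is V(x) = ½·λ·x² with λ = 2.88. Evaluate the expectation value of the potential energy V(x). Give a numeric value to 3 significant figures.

⟨V⟩ = ∫ V(x)·|χ|² dx.
Gaussian moments: ∫x^(2j)·e^(−2βx²) dx = (2j−1)!!/(4β)^j · √(π/(2β)), odd powers integrate to 0; here √(π/(2β)) = 1.1121.
⟨V⟩ = 0.28346.

0.283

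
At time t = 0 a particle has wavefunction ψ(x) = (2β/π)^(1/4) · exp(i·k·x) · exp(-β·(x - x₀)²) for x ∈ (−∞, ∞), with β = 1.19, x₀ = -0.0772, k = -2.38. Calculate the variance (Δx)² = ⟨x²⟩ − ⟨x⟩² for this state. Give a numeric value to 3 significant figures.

0.210

Compute ⟨x⟩ and ⟨x²⟩ separately, then (Δx)² = ⟨x²⟩ − ⟨x⟩².
Gaussian moments (u = x − x₀): ∫u^(2j)·e^(−2βu²) du = (2j−1)!!/(4β)^j · √(π/(2β)), odd powers integrate to 0; here √(π/(2β)) = 1.1489.
⟨x⟩ = -0.077200 and ⟨x²⟩ = 0.21604.
(Δx)² = 0.21604 − (-0.077200)² = 0.21008.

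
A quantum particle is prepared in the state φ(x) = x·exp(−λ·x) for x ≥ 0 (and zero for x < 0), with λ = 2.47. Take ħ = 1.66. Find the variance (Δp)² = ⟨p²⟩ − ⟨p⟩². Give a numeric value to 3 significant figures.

16.8

Compute ⟨p⟩ and ⟨p²⟩ separately; (Δp)² = ⟨p²⟩ − ⟨p⟩².
Differentiate x·exp(−λ·x) with the product rule; every integrand then reduces to terms xʲ·e^(−2λx) on [0, ∞), with ∫₀^∞ xʲ·e^(−2λx) dx = j!/(2λ)^(j+1).
Normalization: ∫|φ|² dx = 0.016590.
⟨p⟩ = 0.0000 and ⟨p²⟩ = 16.812.
(Δp)² = 16.812 − (0.0000)² = 16.812.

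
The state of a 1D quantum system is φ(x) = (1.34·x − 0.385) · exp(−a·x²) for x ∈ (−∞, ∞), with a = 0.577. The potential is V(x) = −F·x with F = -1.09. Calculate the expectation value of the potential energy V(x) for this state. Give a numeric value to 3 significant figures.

⟨V⟩ = ∫ V(x)·|φ|² dx / ∫|φ|² dx.
Expand each integrand as polynomial × e^(−2ax²) and use ∫x^(2j)·e^(−2ax²) dx = (2j−1)!!/(4a)^j · √(π/(2a)), odd powers → 0; here √(π/(2a)) = 1.6500.
State is unnormalized: ∫|φ|² dx = 1.5282, and ∫φ*·V(x)·φ dx = -0.80400, so ⟨V⟩ = -0.80400 / 1.5282.
⟨V⟩ = -0.52611.

-0.526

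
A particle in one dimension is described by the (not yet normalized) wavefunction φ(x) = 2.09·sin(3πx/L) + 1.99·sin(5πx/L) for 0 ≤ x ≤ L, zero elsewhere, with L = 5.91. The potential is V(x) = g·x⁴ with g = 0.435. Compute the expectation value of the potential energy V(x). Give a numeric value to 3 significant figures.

⟨V⟩ = ∫ V(x)·|φ|² dx / ∫|φ|² dx.
On 0 ≤ x ≤ L (j ≠ l): ∫sin²(jπx/L) dx = L/2, ∫sin(jπx/L)·sin(lπx/L) dx = 0; diagonal moments ∫x·sin²(jπx/L) dx = L²/4, ∫x²·sin²(jπx/L) dx = L³·(1/6 − 1/(4j²π²)); cross terms ∫x·sin(jπx/L)·sin(lπx/L) dx = 0 for j + l even and −4jlL²/(π²(j² − l²)²) for j + l odd, ∫x²·sin(jπx/L)·sin(lπx/L) dx = (−1)^(j+l)·4jlL³/(π²(j² − l²)²); higher powers the same way via product-to-sum and parts.
State is unnormalized: ∫|φ|² dx = 24.610, and ∫φ*·V(x)·φ dx = 3550.2, so ⟨V⟩ = 3550.2 / 24.610.
⟨V⟩ = 144.26.

144.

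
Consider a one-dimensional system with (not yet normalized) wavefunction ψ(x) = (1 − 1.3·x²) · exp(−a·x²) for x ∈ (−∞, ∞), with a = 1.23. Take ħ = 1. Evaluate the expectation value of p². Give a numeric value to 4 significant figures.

p² ψ = −ħ² d²ψ/dx²; ⟨p²⟩ = −ħ² ∫ ψ*·ψ'' dx / ∫|ψ|² dx.
Expand each integrand as polynomial × e^(−2ax²) and use ∫x^(2j)·e^(−2ax²) dx = (2j−1)!!/(4a)^j · √(π/(2a)), odd powers → 0; here √(π/(2a)) = 1.1301. Differentiate with the product rule, d/dx e^(−ax²) = −2ax·e^(−ax²).
State is unnormalized: ∫|ψ|² dx = 0.76957, and ∫ψ*·(−ħ² ψ'') dx = 2.8039, so ⟨p²⟩ = 2.8039 / 0.76957.
⟨p²⟩ = 3.6434.

3.643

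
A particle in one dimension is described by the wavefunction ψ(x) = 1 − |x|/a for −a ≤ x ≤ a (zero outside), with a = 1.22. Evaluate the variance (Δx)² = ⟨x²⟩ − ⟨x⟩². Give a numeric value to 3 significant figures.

0.149

Compute ⟨x⟩ and ⟨x²⟩ separately, then (Δx)² = ⟨x²⟩ − ⟨x⟩².
ψ is even, so ∫ over [−a, a] = 2∫₀ᵃ with ψ = 1 − x/a there: ∫₀ᵃ (1 − x/a)² dx = a/3, ∫₀ᵃ x²(1 − x/a)² dx = a³/30, ∫₀ᵃ x⁴(1 − x/a)² dx = a⁵/105.
Normalization: ∫|ψ|² dx = 0.81333.
⟨x⟩ = 0.0000 and ⟨x²⟩ = 0.14884.
(Δx)² = 0.14884 − (0.0000)² = 0.14884.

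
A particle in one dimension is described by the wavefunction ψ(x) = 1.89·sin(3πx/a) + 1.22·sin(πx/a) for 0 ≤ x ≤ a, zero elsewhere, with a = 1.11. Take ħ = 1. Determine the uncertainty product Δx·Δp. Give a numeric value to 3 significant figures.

2.55

Δx = √(⟨x²⟩−⟨x⟩²), Δp = √(⟨p²⟩−⟨p⟩²).
On 0 ≤ x ≤ a (j ≠ l): ∫sin²(jπx/a) dx = a/2, ∫sin(jπx/a)·sin(lπx/a) dx = 0; diagonal moments ∫x·sin²(jπx/a) dx = a²/4, ∫x²·sin²(jπx/a) dx = a³·(1/6 − 1/(4j²π²)); cross terms ∫x·sin(jπx/a)·sin(lπx/a) dx = 0 for j + l even and −4jla²/(π²(j² − l²)²) for j + l odd, ∫x²·sin(jπx/a)·sin(lπx/a) dx = (−1)^(j+l)·4jla³/(π²(j² − l²)²); higher powers the same way via product-to-sum and parts. d²/dx² sin(jπx/a) = −(jπ/a)²·sin(jπx/a); on 0 ≤ x ≤ a, ∫sin²(jπx/a) dx = a/2 and ∫sin(jπx/a)·sin(lπx/a) dx = 0 for j ≠ l, so only diagonal terms survive in ∫|ψ|² and ∫ψ·ψ″; ∫ψ·ψ′ dx = [ψ²/2] between the walls = 0.
Normalization: ∫|ψ|² dx = 2.8086.
⟨x⟩ = 0.55500, ⟨x²⟩ = 0.43011 ⇒ Δx = 0.34940.
⟨p⟩ = 0.0000, ⟨p²⟩ = 53.245 ⇒ Δp = 7.2969.
Δx·Δp = 2.5496.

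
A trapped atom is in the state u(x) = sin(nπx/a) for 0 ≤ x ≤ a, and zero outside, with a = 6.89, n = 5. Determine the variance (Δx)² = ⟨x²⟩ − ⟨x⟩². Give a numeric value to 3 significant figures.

3.86

Compute ⟨x⟩ and ⟨x²⟩ separately, then (Δx)² = ⟨x²⟩ − ⟨x⟩².
With sin²θ = (1 − cos2θ)/2 on 0 ≤ x ≤ a: ∫sin²(nπx/a) dx = a/2, ∫x·sin²(nπx/a) dx = a²/4, ∫x²·sin²(nπx/a) dx = a³·(1/6 − 1/(4n²π²)); higher powers xᵏ the same way, integrating xᵏ·cos(2nπx/a) by parts.
Normalization: ∫|u|² dx = 3.4450.
⟨x⟩ = 3.4450 and ⟨x²⟩ = 15.728.
(Δx)² = 15.728 − (3.4450)² = 3.8598.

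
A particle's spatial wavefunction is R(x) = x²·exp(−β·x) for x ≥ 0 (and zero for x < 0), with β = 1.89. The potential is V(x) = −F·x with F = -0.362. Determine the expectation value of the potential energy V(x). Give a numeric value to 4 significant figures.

0.4788

⟨V⟩ = ∫ V(x)·|R|² dx / ∫|R|² dx.
Every integrand reduces to terms xʲ·e^(−2βx) on [0, ∞); use ∫₀^∞ xʲ·e^(−2βx) dx = j!/(2β)^(j+1).
State is unnormalized: ∫|R|² dx = 0.031099, and ∫R*·V(x)·R dx = 0.014892, so ⟨V⟩ = 0.014892 / 0.031099.
⟨V⟩ = 0.47884.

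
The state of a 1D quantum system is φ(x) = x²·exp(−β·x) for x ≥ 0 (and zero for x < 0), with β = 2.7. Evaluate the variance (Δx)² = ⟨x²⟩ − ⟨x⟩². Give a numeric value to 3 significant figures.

Compute ⟨x⟩ and ⟨x²⟩ separately, then (Δx)² = ⟨x²⟩ − ⟨x⟩².
Every integrand reduces to terms xʲ·e^(−2βx) on [0, ∞); use ∫₀^∞ xʲ·e^(−2βx) dx = j!/(2β)^(j+1).
Normalization: ∫|φ|² dx = 0.0052269.
⟨x⟩ = 0.92593 and ⟨x²⟩ = 1.0288.
(Δx)² = 1.0288 − (0.92593)² = 0.17147.

0.171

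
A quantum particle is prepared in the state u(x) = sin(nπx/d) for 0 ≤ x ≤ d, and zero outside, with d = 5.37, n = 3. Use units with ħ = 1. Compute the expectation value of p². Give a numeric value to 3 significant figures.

3.08

p² u = −ħ² d²u/dx²; ⟨p²⟩ = −ħ² ∫ u*·u'' dx / ∫|u|² dx.
d/dx sin(nπx/d) = (nπ/d)·cos(nπx/d) and d²/dx² sin(nπx/d) = −(nπ/d)²·sin(nπx/d); on 0 ≤ x ≤ d, ∫sin²(nπx/d) dx = d/2 and ∫sin(nπx/d)·cos(nπx/d) dx = 0.
State is unnormalized: ∫|u|² dx = 2.6850, and ∫u*·(−ħ² u'') dx = 8.2706, so ⟨p²⟩ = 8.2706 / 2.6850.
⟨p²⟩ = 3.0803.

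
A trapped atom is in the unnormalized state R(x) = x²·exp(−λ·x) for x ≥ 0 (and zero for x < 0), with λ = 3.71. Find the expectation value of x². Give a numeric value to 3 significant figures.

0.545

⟨x²⟩ = ∫ x²·|R|² dx / ∫|R|² dx (integrals over the domain).
Every integrand reduces to terms xʲ·e^(−2λx) on [0, ∞); use ∫₀^∞ xʲ·e^(−2λx) dx = j!/(2λ)^(j+1).
State is unnormalized: ∫|R|² dx = 0.0010671, and ∫R*·x²·R dx = 0.00058144, so ⟨x²⟩ = 0.00058144 / 0.0010671.
⟨x²⟩ = 0.54490.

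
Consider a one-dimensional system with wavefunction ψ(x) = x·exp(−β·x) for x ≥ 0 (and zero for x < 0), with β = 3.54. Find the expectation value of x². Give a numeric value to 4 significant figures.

0.2394

⟨x²⟩ = ∫ x²·|ψ|² dx / ∫|ψ|² dx (integrals over the domain).
Every integrand reduces to terms xʲ·e^(−2βx) on [0, ∞); use ∫₀^∞ xʲ·e^(−2βx) dx = j!/(2β)^(j+1).
State is unnormalized: ∫|ψ|² dx = 0.0056355, and ∫ψ*·x²·ψ dx = 0.0013491, so ⟨x²⟩ = 0.0013491 / 0.0056355.
⟨x²⟩ = 0.23939.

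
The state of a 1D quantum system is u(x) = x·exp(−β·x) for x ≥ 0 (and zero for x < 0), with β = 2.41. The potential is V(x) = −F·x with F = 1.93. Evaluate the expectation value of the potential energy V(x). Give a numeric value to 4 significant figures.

-1.201

⟨V⟩ = ∫ V(x)·|u|² dx / ∫|u|² dx.
Every integrand reduces to terms xʲ·e^(−2βx) on [0, ∞); use ∫₀^∞ xʲ·e^(−2βx) dx = j!/(2β)^(j+1).
State is unnormalized: ∫|u|² dx = 0.017860, and ∫u*·V(x)·u dx = -0.021455, so ⟨V⟩ = -0.021455 / 0.017860.
⟨V⟩ = -1.2012.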